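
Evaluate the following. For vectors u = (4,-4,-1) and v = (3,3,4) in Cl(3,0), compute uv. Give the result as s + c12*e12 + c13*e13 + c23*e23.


In Cl(3,0): e_i^2 = 1, e_ie_j = -e_je_i for i != j.
Scalar part = u . v = 4*3 + (-4)*3 + (-1)*4
= 12 + (-12) + (-4) = -4
e12 coeff = 4*3 - (-4)*3 = 12 - (-12) = 24
e13 coeff = 4*4 - (-1)*3 = 16 - (-3) = 19
e23 coeff = (-4)*4 - (-1)*3 = -16 - (-3) = -13
uv = -4 + 24*e12 + 19*e13 - 13*e23


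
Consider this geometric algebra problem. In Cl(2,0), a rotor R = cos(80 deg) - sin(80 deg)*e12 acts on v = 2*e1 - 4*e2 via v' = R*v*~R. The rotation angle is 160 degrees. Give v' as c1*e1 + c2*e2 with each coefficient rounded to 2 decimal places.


Rotor R = cos(80deg) - sin(80deg)*e12
Rotation angle theta = 2 * 80 = 160 degrees
v' = R*v*~R rotates v by theta.
cos(160deg) = -0.9397, sin(160deg) = 0.3420
v'_1 = 2*cos(160deg) - (-4)*sin(160deg)
= 2*(-0.9397) - (-4)*0.3420
= -0.51
v'_2 = 2*sin(160deg) + (-4)*cos(160deg)
= 2*0.3420 + (-4)*(-0.9397)
= 4.44
v' = -0.51*e1 + 4.44*e2


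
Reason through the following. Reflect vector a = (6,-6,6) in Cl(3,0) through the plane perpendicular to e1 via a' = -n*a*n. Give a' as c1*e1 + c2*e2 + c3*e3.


Reflection formula: a' = -n*a*n, with n = e1 (unit vector, n^2 = 1).
For reflection through hyperplane perp to e1:
The component along e1 flips sign, others stay.
a = (6, -6, 6)
a' = (-6, -6, 6)
a' = -6*e1 - 6*e2 + 6*e3


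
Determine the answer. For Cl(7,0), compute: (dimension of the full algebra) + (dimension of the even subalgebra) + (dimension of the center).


n = 7 + 0 = 7
Total dim = 2^7 = 128
Even subalgebra dim = 2^6 = 64
n is odd, so center dim = 2
Sum = 128 + 64 + 2 = 194


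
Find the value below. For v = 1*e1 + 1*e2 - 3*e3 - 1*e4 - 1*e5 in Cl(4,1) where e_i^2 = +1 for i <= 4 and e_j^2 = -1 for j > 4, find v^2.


v^2 = sum of c_i^2 * e_i^2
Positive signature terms (e_i^2 = +1): 1^2 + 1^2 + (-3)^2 + (-1)^2 = 12
Negative signature terms (e_j^2 = -1): (-1)^2 = 1
v^2 = 12 - 1 = 11


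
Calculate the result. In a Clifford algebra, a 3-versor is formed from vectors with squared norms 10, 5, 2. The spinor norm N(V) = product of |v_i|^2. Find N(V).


Spinor norm N(V) = |v1|^2 * |v2|^2 * ... * |v3|^2
= 10 * 5 * 2
Running product: 10, 50, 100
N(V) = 100


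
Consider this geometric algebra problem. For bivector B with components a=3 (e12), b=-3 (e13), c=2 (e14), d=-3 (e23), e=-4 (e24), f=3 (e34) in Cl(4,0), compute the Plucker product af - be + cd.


Plucker relation: af - be + cd
a*f = 3*3 = 9
b*e = (-3)*(-4) = 12
c*d = 2*(-3) = -6
af - be + cd = 9 - 12 + (-6)
= -9


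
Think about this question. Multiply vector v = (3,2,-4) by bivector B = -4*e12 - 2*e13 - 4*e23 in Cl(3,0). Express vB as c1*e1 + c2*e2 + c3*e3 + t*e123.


vB has grade-1 (vector) and grade-3 (trivector) parts: vB = (v _| B) + (v ^ B).
Vector part <vB>_1:
  e1: -v2*b12 - v3*b13 = -(2)*(-4) - (-4)*(-2) = 0
  e2: v1*b12 - v3*b23 = (3)*(-4) - (-4)*(-4) = -28
  e3: v1*b13 + v2*b23 = (3)*(-2) + (2)*(-4) = -14
Trivector part <vB>_3:
  e123: v1*b23 - v2*b13 + v3*b12 = (3)*(-4) - (2)*(-2) + (-4)*(-4) = 8
vB = 0*e1 - 28*e2 - 14*e3 + 8*e123


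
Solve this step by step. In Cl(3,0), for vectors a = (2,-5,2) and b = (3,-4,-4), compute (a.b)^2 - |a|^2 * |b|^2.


a . b = 2*3 + (-5)*(-4) + 2*(-4)
= 6 + 20 + (-8) = 18
|a|^2 = 2^2 + (-5)^2 + 2^2 = 33
|b|^2 = 3^2 + (-4)^2 + (-4)^2 = 41
(a.b)^2 = 18^2 = 324
|a|^2 * |b|^2 = 33 * 41 = 1353
Result = 324 - 1353 = -1029


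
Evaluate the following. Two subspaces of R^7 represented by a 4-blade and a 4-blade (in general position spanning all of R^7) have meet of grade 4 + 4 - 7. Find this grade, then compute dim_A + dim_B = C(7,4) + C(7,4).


Meet grade = grade(A) + grade(B) - n
= 4 + 4 - 7 = 1
C(7,4) = 35
C(7,4) = 35
dim_A + dim_B = 35 + 35 = 70


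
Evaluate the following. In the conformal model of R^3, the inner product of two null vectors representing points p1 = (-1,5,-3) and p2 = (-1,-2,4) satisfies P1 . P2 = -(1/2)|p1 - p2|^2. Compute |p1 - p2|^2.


p1 - p2 = (0, 7, -7)
|p1 - p2|^2 = 0^2 + 7^2 + (-7)^2
= 0 + 49 + 49
= 98


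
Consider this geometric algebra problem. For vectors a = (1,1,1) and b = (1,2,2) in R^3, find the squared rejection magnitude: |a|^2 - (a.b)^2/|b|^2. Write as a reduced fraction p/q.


|a|^2 = 1^2 + 1^2 + 1^2 = 3
|b|^2 = 1^2 + 2^2 + 2^2 = 9
a . b = 1*1 + 1*2 + 1*2 = 5
(a.b)^2 = 5^2 = 25
|rej|^2 = 3 - 25/9
= (27 - 25)/9
= 2/9
In lowest terms: 2/9


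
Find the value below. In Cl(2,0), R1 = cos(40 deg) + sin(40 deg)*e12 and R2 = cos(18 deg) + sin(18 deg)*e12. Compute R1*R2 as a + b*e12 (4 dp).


Same-plane rotors commute and their half-angles add:
R1*R2 = cos(a1 + a2) + sin(a1 + a2)*e12.
a1 + a2 = 40 + 18 = 58 deg
cos(58 deg) = 0.5299
sin(58 deg) = 0.8480
R1*R2 = 0.5299 + 0.8480*e12


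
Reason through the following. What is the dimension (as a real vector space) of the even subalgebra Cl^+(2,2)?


Even subalgebra dimension = 2^(n-1)
n = 2 + 2 = 4
2^(4 - 1) = 2^3 = 8
Verification: sum of C(4,k) for even k = 1 + 6 + 1 = 8
Result = 8


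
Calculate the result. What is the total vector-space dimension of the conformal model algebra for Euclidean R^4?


The conformal model of R^4 uses Cl(5,1): the 4 Euclidean generators plus two extra orthogonal generators e+ (e+^2 = +1) and e- (e-^2 = -1), from which the null vectors e0, einf are built.
Number of generators m = 4 + 2 = 6.
dim Cl(p,q) = 2^m = 2^6 = 64


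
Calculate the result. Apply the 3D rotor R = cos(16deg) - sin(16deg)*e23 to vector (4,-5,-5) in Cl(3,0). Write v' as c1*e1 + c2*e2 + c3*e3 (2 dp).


Rotor R = cos(16deg) - sin(16deg)*e23
Rotation angle theta = 2 * 16 = 32 degrees in the e23 plane (e2 -> e3).
The component perpendicular to the plane (e1) is invariant: v'_1 = v1 = 4.00
cos(32deg) = 0.8480, sin(32deg) = 0.5299
v'_2 = v2*cos(theta) - v3*sin(theta) = -5*0.8480 - (-5)*0.5299 = -1.59
v'_3 = v2*sin(theta) + v3*cos(theta) = -5*0.5299 + (-5)*0.8480 = -6.89
v' = 4.00*e1 - 1.59*e2 - 6.89*e3


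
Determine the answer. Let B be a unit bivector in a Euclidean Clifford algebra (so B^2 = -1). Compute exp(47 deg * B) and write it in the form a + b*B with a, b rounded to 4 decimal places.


For a unit bivector B with B^2 = -1, the exponential series gives
e^(theta*B) = cos(theta) + sin(theta)*B (the GA analogue of Euler's formula).
theta = 47 degrees = 0.820305 rad
cos(47 deg) = 0.6820
sin(47 deg) = 0.7314
exp(theta*B) = 0.6820 + 0.7314*B


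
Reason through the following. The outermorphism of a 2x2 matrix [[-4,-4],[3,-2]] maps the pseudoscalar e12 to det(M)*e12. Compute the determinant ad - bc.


The outermorphism of a linear map f sends e1^e2 to f(e1)^f(e2).
f(e1) = -4*e1 + 3*e2
f(e2) = -4*e1 - 2*e2
f(e1) ^ f(e2) = (-4*e1 + 3*e2) ^ (-4*e1 - 2*e2)
= (-4)*(-2)*e12 + 3*(-4)*e21
= (8 - (-12))*e12
= 20*e12
Coefficient = 20


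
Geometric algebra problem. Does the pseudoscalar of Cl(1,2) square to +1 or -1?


The pseudoscalar I = e1...e_n (product of all n generators) of Cl(p,q) satisfies I^2 = (-1)^(q + n(n-1)/2).
p = 1, q = 2, n = p + q = 3
n(n-1)/2 = 3 * 2 / 2 = 3
Exponent = q + n(n-1)/2 = 2 + 3 = 5
I^2 = (-1)^5 = -1


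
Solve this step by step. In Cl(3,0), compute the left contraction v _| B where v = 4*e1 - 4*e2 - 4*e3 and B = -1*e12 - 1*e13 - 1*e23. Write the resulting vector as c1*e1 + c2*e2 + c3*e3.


Left contraction v _| B = <vB>_1 (grade-1 part of the geometric product vB).
Using e1_|e12 = e2, e2_|e12 = -e1, e1_|e13 = e3, e3_|e13 = -e1, e2_|e23 = e3, e3_|e23 = -e2:
e1 coeff: -v2*b12 - v3*b13 = -(-4)*(-1) - (-4)*(-1) = -8
e2 coeff: v1*b12 - v3*b23 = (4)*(-1) - (-4)*(-1) = -8
e3 coeff: v1*b13 + v2*b23 = (4)*(-1) + (-4)*(-1) = 0
v _| B = -8*e1 - 8*e2 + 0*e3


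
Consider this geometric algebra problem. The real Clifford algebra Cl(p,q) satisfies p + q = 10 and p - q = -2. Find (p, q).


We need p + q = 10 and p - q = -2.
Adding: 2p = 10 + (-2) = 8, so p = 4.
Then q = 10 - 4 = 6.
(p, q) = (4, 6)


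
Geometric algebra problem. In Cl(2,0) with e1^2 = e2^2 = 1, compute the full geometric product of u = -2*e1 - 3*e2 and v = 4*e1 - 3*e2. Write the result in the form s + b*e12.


Expand: (-2*e1 - 3*e2)(4*e1 - 3*e2)
= (-2)*4*e1e1 + (-2)*(-3)*e1e2 + (-3)*4*e2e1 + (-3)*(-3)*e2e2
Using e1^2 = e2^2 = 1, e2e1 = -e1e2:
Scalar part s = (-2)*4 + (-3)*(-3) = -8 + 9 = 1
Bivector part b = (-2)*(-3) - (-3)*4 = 6 - (-12) = 18
uv = 1 + 18*e12


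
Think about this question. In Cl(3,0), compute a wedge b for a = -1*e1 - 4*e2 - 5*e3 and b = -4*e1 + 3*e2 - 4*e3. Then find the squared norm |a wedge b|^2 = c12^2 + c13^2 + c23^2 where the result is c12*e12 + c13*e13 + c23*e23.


a wedge b = (a1*b2 - a2*b1)*e12 + (a1*b3 - a3*b1)*e13 + (a2*b3 - a3*b2)*e23
e12 coeff: (-1)*3 - (-4)*(-4) = -3 - 16 = -19
e13 coeff: (-1)*(-4) - (-5)*(-4) = 4 - 20 = -16
e23 coeff: (-4)*(-4) - (-5)*3 = 16 - (-15) = 31
|a wedge b|^2 = (-19)^2 + (-16)^2 + 31^2
= 361 + 256 + 961
= 1578


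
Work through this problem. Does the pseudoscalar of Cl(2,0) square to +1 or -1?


The pseudoscalar I = e1...e_n (product of all n generators) of Cl(p,q) satisfies I^2 = (-1)^(q + n(n-1)/2).
p = 2, q = 0, n = p + q = 2
n(n-1)/2 = 2 * 1 / 2 = 1
Exponent = q + n(n-1)/2 = 0 + 1 = 1
I^2 = (-1)^1 = -1


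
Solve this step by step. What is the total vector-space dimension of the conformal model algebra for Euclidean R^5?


The conformal model of R^5 uses Cl(6,1): the 5 Euclidean generators plus two extra orthogonal generators e+ (e+^2 = +1) and e- (e-^2 = -1), from which the null vectors e0, einf are built.
Number of generators m = 5 + 2 = 7.
dim Cl(p,q) = 2^m = 2^7 = 128


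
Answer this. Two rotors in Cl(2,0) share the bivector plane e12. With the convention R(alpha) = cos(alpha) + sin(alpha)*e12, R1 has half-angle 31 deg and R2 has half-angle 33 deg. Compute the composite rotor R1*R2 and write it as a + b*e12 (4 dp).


Same-plane rotors commute and their half-angles add:
R1*R2 = cos(a1 + a2) + sin(a1 + a2)*e12.
a1 + a2 = 31 + 33 = 64 deg
cos(64 deg) = 0.4384
sin(64 deg) = 0.8988
R1*R2 = 0.4384 + 0.8988*e12


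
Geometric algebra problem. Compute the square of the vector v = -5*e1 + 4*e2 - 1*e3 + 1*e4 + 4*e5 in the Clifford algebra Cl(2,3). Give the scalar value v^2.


v^2 = sum of c_i^2 * e_i^2
Positive signature terms (e_i^2 = +1): (-5)^2 + 4^2 = 41
Negative signature terms (e_j^2 = -1): (-1)^2 + 1^2 + 4^2 = 18
v^2 = 41 - 18 = 23


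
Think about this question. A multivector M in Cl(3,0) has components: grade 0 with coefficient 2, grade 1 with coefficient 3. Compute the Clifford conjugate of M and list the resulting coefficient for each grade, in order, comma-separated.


Clifford conjugate sign for grade k: (-1)^(k(k+1)/2)
Grade 0: (-1)^(0*1/2) = (-1)^0 = 1, coeff 2 -> 2
Grade 1: (-1)^(1*2/2) = (-1)^1 = -1, coeff 3 -> -3
Conjugated coefficients: 2, -3


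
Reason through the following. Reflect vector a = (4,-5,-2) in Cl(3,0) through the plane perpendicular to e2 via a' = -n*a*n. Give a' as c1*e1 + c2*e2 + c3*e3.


Reflection formula: a' = -n*a*n, with n = e2 (unit vector, n^2 = 1).
For reflection through hyperplane perp to e2:
The component along e2 flips sign, others stay.
a = (4, -5, -2)
a' = (4, 5, -2)
a' = 4*e1 + 5*e2 - 2*e3


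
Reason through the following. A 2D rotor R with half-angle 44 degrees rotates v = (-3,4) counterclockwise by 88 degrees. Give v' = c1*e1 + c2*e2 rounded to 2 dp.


Rotor R = cos(44deg) - sin(44deg)*e12
Rotation angle theta = 2 * 44 = 88 degrees
v' = R*v*~R rotates v by theta.
cos(88deg) = 0.0349, sin(88deg) = 0.9994
v'_1 = -3*cos(88deg) - 4*sin(88deg)
= -3*0.0349 - 4*0.9994
= -4.10
v'_2 = -3*sin(88deg) + 4*cos(88deg)
= -3*0.9994 + 4*0.0349
= -2.86
v' = -4.10*e1 - 2.86*e2


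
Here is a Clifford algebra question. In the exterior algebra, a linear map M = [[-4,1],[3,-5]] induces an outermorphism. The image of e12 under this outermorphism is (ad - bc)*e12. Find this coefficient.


The outermorphism of a linear map f sends e1^e2 to f(e1)^f(e2).
f(e1) = -4*e1 + 3*e2
f(e2) = 1*e1 - 5*e2
f(e1) ^ f(e2) = (-4*e1 + 3*e2) ^ (1*e1 - 5*e2)
= (-4)*(-5)*e12 + 3*1*e21
= (20 - 3)*e12
= 17*e12
Coefficient = 17


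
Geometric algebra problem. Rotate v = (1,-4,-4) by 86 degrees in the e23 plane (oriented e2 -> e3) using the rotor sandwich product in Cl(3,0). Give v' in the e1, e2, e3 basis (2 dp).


Rotor R = cos(43deg) - sin(43deg)*e23
Rotation angle theta = 2 * 43 = 86 degrees in the e23 plane (e2 -> e3).
The component perpendicular to the plane (e1) is invariant: v'_1 = v1 = 1.00
cos(86deg) = 0.0698, sin(86deg) = 0.9976
v'_2 = v2*cos(theta) - v3*sin(theta) = -4*0.0698 - (-4)*0.9976 = 3.71
v'_3 = v2*sin(theta) + v3*cos(theta) = -4*0.9976 + (-4)*0.0698 = -4.27
v' = 1.00*e1 + 3.71*e2 - 4.27*e3


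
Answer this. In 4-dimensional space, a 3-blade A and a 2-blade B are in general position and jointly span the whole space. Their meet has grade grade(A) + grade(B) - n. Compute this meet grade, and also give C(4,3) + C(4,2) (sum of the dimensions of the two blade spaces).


Meet grade = grade(A) + grade(B) - n
= 3 + 2 - 4 = 1
C(4,3) = 4
C(4,2) = 6
dim_A + dim_B = 4 + 6 = 10


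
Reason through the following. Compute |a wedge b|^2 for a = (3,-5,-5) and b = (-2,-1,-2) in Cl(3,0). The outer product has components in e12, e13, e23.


a wedge b = (a1*b2 - a2*b1)*e12 + (a1*b3 - a3*b1)*e13 + (a2*b3 - a3*b2)*e23
e12 coeff: 3*(-1) - (-5)*(-2) = -3 - 10 = -13
e13 coeff: 3*(-2) - (-5)*(-2) = -6 - 10 = -16
e23 coeff: (-5)*(-2) - (-5)*(-1) = 10 - 5 = 5
|a wedge b|^2 = (-13)^2 + (-16)^2 + 5^2
= 169 + 256 + 25
= 450


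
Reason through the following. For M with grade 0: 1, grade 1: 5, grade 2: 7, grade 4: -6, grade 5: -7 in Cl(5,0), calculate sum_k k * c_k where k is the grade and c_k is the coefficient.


Grade-weighted sum = sum of grade_k * coefficient_k
0*1 = 0
1*5 = 5
2*7 = 14
4*(-6) = -24
5*(-7) = -35
Total = 0 + 5 + 14 + (-24) + (-35) = -40


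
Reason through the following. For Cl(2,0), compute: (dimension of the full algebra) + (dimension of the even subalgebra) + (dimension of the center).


n = 2 + 0 = 2
Total dim = 2^2 = 4
Even subalgebra dim = 2^1 = 2
n is even, so center dim = 1
Sum = 4 + 2 + 1 = 7


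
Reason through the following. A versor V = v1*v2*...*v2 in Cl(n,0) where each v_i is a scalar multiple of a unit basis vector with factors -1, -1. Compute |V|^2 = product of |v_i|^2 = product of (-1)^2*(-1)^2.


Each vector v_i has |v_i|^2 = s_i^2
Squared scales: (-1)^2 = 1, (-1)^2 = 1
|V|^2 = 1 * 1
= 1


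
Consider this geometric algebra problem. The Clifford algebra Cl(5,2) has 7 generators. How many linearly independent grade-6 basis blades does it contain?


Number of grade-k basis blades in Cl(p,q) with n = p + q is C(n, k).
n = 5 + 2 = 7
C(7, 6) = 7! / (6! * 1!)
= 5040 / (720 * 1)
= 7


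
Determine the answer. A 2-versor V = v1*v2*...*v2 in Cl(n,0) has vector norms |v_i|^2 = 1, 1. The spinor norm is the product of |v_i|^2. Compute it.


Spinor norm N(V) = |v1|^2 * |v2|^2 * ... * |v2|^2
= 1 * 1
Running product: 1, 1
N(V) = 1


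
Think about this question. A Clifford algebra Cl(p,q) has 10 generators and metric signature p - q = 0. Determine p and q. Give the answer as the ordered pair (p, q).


We need p + q = 10 and p - q = 0.
Adding: 2p = 10 + 0 = 10, so p = 5.
Then q = 10 - 5 = 5.
(p, q) = (5, 5)


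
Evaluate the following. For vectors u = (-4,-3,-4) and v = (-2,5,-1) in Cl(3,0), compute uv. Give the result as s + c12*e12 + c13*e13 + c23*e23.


In Cl(3,0): e_i^2 = 1, e_ie_j = -e_je_i for i != j.
Scalar part = u . v = (-4)*(-2) + (-3)*5 + (-4)*(-1)
= 8 + (-15) + 4 = -3
e12 coeff = (-4)*5 - (-3)*(-2) = -20 - 6 = -26
e13 coeff = (-4)*(-1) - (-4)*(-2) = 4 - 8 = -4
e23 coeff = (-3)*(-1) - (-4)*5 = 3 - (-20) = 23
uv = -3 - 26*e12 - 4*e13 + 23*e23


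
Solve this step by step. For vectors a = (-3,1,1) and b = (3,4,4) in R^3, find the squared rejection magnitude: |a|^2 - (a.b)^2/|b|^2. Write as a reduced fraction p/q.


|a|^2 = (-3)^2 + 1^2 + 1^2 = 11
|b|^2 = 3^2 + 4^2 + 4^2 = 41
a . b = (-3)*3 + 1*4 + 1*4 = -1
(a.b)^2 = (-1)^2 = 1
|rej|^2 = 11 - 1/41
= (451 - 1)/41
= 450/41
In lowest terms: 450/41


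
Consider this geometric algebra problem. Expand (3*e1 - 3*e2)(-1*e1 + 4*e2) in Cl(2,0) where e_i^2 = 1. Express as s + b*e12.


Expand: (3*e1 - 3*e2)(-1*e1 + 4*e2)
= 3*(-1)*e1e1 + 3*4*e1e2 + (-3)*(-1)*e2e1 + (-3)*4*e2e2
Using e1^2 = e2^2 = 1, e2e1 = -e1e2:
Scalar part s = 3*(-1) + (-3)*4 = -3 + (-12) = -15
Bivector part b = 3*4 - (-3)*(-1) = 12 - 3 = 9
uv = -15 + 9*e12


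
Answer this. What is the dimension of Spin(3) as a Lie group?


Spin(n) double-covers SO(n); both have Lie algebra so(n) of dimension n(n-1)/2.
n = 3
n(n-1) = 3 * 2 = 6
dim Spin(3) = 6/2 = 3


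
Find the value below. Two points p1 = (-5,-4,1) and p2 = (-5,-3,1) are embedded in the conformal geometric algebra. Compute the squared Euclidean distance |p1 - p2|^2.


p1 - p2 = (0, -1, 0)
|p1 - p2|^2 = 0^2 + (-1)^2 + 0^2
= 0 + 1 + 0
= 1


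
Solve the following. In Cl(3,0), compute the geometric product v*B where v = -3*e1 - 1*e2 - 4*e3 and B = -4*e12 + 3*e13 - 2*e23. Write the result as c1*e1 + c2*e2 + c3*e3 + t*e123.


vB has grade-1 (vector) and grade-3 (trivector) parts: vB = (v _| B) + (v ^ B).
Vector part <vB>_1:
  e1: -v2*b12 - v3*b13 = -(-1)*(-4) - (-4)*(3) = 8
  e2: v1*b12 - v3*b23 = (-3)*(-4) - (-4)*(-2) = 4
  e3: v1*b13 + v2*b23 = (-3)*(3) + (-1)*(-2) = -7
Trivector part <vB>_3:
  e123: v1*b23 - v2*b13 + v3*b12 = (-3)*(-2) - (-1)*(3) + (-4)*(-4) = 25
vB = 8*e1 + 4*e2 - 7*e3 + 25*e123


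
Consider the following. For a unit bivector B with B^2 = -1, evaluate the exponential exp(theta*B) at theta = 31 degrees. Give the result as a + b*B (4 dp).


For a unit bivector B with B^2 = -1, the exponential series gives
e^(theta*B) = cos(theta) + sin(theta)*B (the GA analogue of Euler's formula).
theta = 31 degrees = 0.541052 rad
cos(31 deg) = 0.8572
sin(31 deg) = 0.5150
exp(theta*B) = 0.8572 + 0.5150*B


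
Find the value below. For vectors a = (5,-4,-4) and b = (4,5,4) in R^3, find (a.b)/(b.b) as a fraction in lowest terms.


Projection coefficient = (a . b) / (b . b)
a . b = 5*4 + (-4)*5 + (-4)*4
= 20 + (-20) + (-16) = -16
b . b = 4^2 + 5^2 + 4^2
= 16 + 25 + 16 = 57
Coefficient = -16/57
In lowest terms: -16/57


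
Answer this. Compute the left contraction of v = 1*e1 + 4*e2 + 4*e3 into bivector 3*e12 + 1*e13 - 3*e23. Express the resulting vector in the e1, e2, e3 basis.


Left contraction v _| B = <vB>_1 (grade-1 part of the geometric product vB).
Using e1_|e12 = e2, e2_|e12 = -e1, e1_|e13 = e3, e3_|e13 = -e1, e2_|e23 = e3, e3_|e23 = -e2:
e1 coeff: -v2*b12 - v3*b13 = -(4)*(3) - (4)*(1) = -16
e2 coeff: v1*b12 - v3*b23 = (1)*(3) - (4)*(-3) = 15
e3 coeff: v1*b13 + v2*b23 = (1)*(1) + (4)*(-3) = -11
v _| B = -16*e1 + 15*e2 - 11*e3


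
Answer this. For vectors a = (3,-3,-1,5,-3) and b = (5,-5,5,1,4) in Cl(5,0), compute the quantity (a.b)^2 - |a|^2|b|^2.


a . b = 3*5 + (-3)*(-5) + (-1)*5 + 5*1 + (-3)*4
= 15 + 15 + (-5) + 5 + (-12) = 18
|a|^2 = 3^2 + (-3)^2 + (-1)^2 + 5^2 + (-3)^2 = 53
|b|^2 = 5^2 + (-5)^2 + 5^2 + 1^2 + 4^2 = 92
(a.b)^2 = 18^2 = 324
|a|^2 * |b|^2 = 53 * 92 = 4876
Result = 324 - 4876 = -4552


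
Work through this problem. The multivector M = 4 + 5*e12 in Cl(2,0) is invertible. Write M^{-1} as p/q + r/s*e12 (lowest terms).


M = 4 + 5*e12, where e12^2 = -1.
Since M commutes with its reverse ~M = a - b*e12, M * ~M = a^2 - b^2*e12^2 = a^2 + b^2.
So M^{-1} = ~M / (a^2 + b^2) = (a - b*e12)/(a^2 + b^2).
a^2 + b^2 = 16 + 25 = 41
Scalar part = 4/41 = 4/41
Bivector coeff = -5/41 = -5/41
M^{-1} = 4/41 - 5/41*e12


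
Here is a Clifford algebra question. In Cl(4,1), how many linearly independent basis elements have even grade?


Even subalgebra dimension = 2^(n-1)
n = 4 + 1 = 5
2^(5 - 1) = 2^4 = 16
Verification: sum of C(5,k) for even k = 1 + 10 + 5 = 16
Result = 16


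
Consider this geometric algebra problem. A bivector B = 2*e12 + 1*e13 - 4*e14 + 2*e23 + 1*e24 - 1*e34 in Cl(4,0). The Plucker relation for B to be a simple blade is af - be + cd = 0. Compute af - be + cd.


Plucker relation: af - be + cd
a*f = 2*(-1) = -2
b*e = 1*1 = 1
c*d = (-4)*2 = -8
af - be + cd = -2 - 1 + (-8)
= -11


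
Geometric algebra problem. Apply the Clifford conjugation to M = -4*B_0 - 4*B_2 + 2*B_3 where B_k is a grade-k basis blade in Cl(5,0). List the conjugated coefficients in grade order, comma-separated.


Clifford conjugate sign for grade k: (-1)^(k(k+1)/2)
Grade 0: (-1)^(0*1/2) = (-1)^0 = 1, coeff -4 -> -4
Grade 2: (-1)^(2*3/2) = (-1)^3 = -1, coeff -4 -> 4
Grade 3: (-1)^(3*4/2) = (-1)^6 = 1, coeff 2 -> 2
Conjugated coefficients: -4, 4, 2


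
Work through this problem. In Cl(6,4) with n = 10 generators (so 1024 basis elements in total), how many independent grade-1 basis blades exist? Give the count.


Number of grade-k basis blades in Cl(p,q) with n = p + q is C(n, k).
n = 6 + 4 = 10
C(10, 1) = 10! / (1! * 9!)
= 3628800 / (1 * 362880)
= 10


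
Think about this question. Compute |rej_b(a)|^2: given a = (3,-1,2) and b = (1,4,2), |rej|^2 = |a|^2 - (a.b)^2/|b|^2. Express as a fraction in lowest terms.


|a|^2 = 3^2 + (-1)^2 + 2^2 = 14
|b|^2 = 1^2 + 4^2 + 2^2 = 21
a . b = 3*1 + (-1)*4 + 2*2 = 3
(a.b)^2 = 3^2 = 9
|rej|^2 = 14 - 9/21
= (294 - 9)/21
= 285/21
In lowest terms: 95/7


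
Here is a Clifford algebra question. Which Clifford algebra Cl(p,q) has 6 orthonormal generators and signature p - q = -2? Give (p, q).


We need p + q = 6 and p - q = -2.
Adding: 2p = 6 + (-2) = 4, so p = 2.
Then q = 6 - 2 = 4.
(p, q) = (2, 4)


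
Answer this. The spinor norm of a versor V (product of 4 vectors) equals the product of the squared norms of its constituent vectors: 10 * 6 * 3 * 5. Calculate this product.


Spinor norm N(V) = |v1|^2 * |v2|^2 * ... * |v4|^2
= 10 * 6 * 3 * 5
Running product: 10, 60, 180, 900
N(V) = 900


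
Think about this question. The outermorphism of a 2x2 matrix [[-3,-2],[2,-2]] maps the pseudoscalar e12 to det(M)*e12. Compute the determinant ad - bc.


The outermorphism of a linear map f sends e1^e2 to f(e1)^f(e2).
f(e1) = -3*e1 + 2*e2
f(e2) = -2*e1 - 2*e2
f(e1) ^ f(e2) = (-3*e1 + 2*e2) ^ (-2*e1 - 2*e2)
= (-3)*(-2)*e12 + 2*(-2)*e21
= (6 - (-4))*e12
= 10*e12
Coefficient = 10


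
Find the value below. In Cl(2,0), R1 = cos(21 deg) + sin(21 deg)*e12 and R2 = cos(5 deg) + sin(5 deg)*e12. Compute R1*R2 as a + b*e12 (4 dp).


Same-plane rotors commute and their half-angles add:
R1*R2 = cos(a1 + a2) + sin(a1 + a2)*e12.
a1 + a2 = 21 + 5 = 26 deg
cos(26 deg) = 0.8988
sin(26 deg) = 0.4384
R1*R2 = 0.8988 + 0.4384*e12


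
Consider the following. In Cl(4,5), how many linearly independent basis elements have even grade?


Even subalgebra dimension = 2^(n-1)
n = 4 + 5 = 9
2^(9 - 1) = 2^8 = 256
Verification: sum of C(9,k) for even k = 1 + 36 + 126 + 84 + 9 = 256
Result = 256


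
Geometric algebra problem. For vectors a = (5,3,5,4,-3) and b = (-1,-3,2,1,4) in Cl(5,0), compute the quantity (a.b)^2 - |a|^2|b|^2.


a . b = 5*(-1) + 3*(-3) + 5*2 + 4*1 + (-3)*4
= -5 + (-9) + 10 + 4 + (-12) = -12
|a|^2 = 5^2 + 3^2 + 5^2 + 4^2 + (-3)^2 = 84
|b|^2 = (-1)^2 + (-3)^2 + 2^2 + 1^2 + 4^2 = 31
(a.b)^2 = (-12)^2 = 144
|a|^2 * |b|^2 = 84 * 31 = 2604
Result = 144 - 2604 = -2460


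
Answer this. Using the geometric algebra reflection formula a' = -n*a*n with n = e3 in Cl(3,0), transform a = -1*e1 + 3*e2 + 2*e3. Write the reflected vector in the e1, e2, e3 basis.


Reflection formula: a' = -n*a*n, with n = e3 (unit vector, n^2 = 1).
For reflection through hyperplane perp to e3:
The component along e3 flips sign, others stay.
a = (-1, 3, 2)
a' = (-1, 3, -2)
a' = -1*e1 + 3*e2 - 2*e3


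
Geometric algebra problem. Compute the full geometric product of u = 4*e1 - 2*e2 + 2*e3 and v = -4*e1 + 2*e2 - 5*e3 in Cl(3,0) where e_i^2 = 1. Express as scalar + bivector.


In Cl(3,0): e_i^2 = 1, e_ie_j = -e_je_i for i != j.
Scalar part = u . v = 4*(-4) + (-2)*2 + 2*(-5)
= -16 + (-4) + (-10) = -30
e12 coeff = 4*2 - (-2)*(-4) = 8 - 8 = 0
e13 coeff = 4*(-5) - 2*(-4) = -20 - (-8) = -12
e23 coeff = (-2)*(-5) - 2*2 = 10 - 4 = 6
uv = -30 + 0*e12 - 12*e13 + 6*e23


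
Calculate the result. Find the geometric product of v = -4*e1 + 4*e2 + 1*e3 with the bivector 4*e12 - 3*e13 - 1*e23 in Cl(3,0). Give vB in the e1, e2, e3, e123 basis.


vB has grade-1 (vector) and grade-3 (trivector) parts: vB = (v _| B) + (v ^ B).
Vector part <vB>_1:
  e1: -v2*b12 - v3*b13 = -(4)*(4) - (1)*(-3) = -13
  e2: v1*b12 - v3*b23 = (-4)*(4) - (1)*(-1) = -15
  e3: v1*b13 + v2*b23 = (-4)*(-3) + (4)*(-1) = 8
Trivector part <vB>_3:
  e123: v1*b23 - v2*b13 + v3*b12 = (-4)*(-1) - (4)*(-3) + (1)*(4) = 20
vB = -13*e1 - 15*e2 + 8*e3 + 20*e123


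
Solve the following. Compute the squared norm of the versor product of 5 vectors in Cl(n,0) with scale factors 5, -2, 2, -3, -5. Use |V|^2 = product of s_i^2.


Each vector v_i has |v_i|^2 = s_i^2
Squared scales: 5^2 = 25, (-2)^2 = 4, 2^2 = 4, (-3)^2 = 9, (-5)^2 = 25
|V|^2 = 25 * 4 * 4 * 9 * 25
= 90000


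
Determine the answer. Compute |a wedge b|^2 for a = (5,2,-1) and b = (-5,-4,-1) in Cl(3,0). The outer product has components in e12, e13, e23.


a wedge b = (a1*b2 - a2*b1)*e12 + (a1*b3 - a3*b1)*e13 + (a2*b3 - a3*b2)*e23
e12 coeff: 5*(-4) - 2*(-5) = -20 - (-10) = -10
e13 coeff: 5*(-1) - (-1)*(-5) = -5 - 5 = -10
e23 coeff: 2*(-1) - (-1)*(-4) = -2 - 4 = -6
|a wedge b|^2 = (-10)^2 + (-10)^2 + (-6)^2
= 100 + 100 + 36
= 236


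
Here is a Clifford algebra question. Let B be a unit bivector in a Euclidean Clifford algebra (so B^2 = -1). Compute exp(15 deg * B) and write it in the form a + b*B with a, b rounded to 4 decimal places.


For a unit bivector B with B^2 = -1, the exponential series gives
e^(theta*B) = cos(theta) + sin(theta)*B (the GA analogue of Euler's formula).
theta = 15 degrees = 0.261799 rad
cos(15 deg) = 0.9659
sin(15 deg) = 0.2588
exp(theta*B) = 0.9659 + 0.2588*B


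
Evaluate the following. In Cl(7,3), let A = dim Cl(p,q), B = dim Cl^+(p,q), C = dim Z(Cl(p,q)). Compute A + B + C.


n = 7 + 3 = 10
Total dim = 2^10 = 1024
Even subalgebra dim = 2^9 = 512
n is even, so center dim = 1
Sum = 1024 + 512 + 1 = 1537


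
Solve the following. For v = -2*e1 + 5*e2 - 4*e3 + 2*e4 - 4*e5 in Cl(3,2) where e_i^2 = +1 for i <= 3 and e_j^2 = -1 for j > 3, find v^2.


v^2 = sum of c_i^2 * e_i^2
Positive signature terms (e_i^2 = +1): (-2)^2 + 5^2 + (-4)^2 = 45
Negative signature terms (e_j^2 = -1): 2^2 + (-4)^2 = 20
v^2 = 45 - 20 = 25


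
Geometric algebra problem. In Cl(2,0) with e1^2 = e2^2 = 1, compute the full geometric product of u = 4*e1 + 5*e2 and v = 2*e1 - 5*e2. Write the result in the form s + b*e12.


Expand: (4*e1 + 5*e2)(2*e1 - 5*e2)
= 4*2*e1e1 + 4*(-5)*e1e2 + 5*2*e2e1 + 5*(-5)*e2e2
Using e1^2 = e2^2 = 1, e2e1 = -e1e2:
Scalar part s = 4*2 + 5*(-5) = 8 + (-25) = -17
Bivector part b = 4*(-5) - 5*2 = -20 - 10 = -30
uv = -17 - 30*e12


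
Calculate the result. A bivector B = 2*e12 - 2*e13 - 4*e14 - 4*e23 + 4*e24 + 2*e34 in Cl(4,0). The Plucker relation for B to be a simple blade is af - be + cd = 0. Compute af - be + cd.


Plucker relation: af - be + cd
a*f = 2*2 = 4
b*e = (-2)*4 = -8
c*d = (-4)*(-4) = 16
af - be + cd = 4 - (-8) + 16
= 28


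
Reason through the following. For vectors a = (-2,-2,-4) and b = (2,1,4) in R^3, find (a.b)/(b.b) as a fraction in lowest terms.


Projection coefficient = (a . b) / (b . b)
a . b = (-2)*2 + (-2)*1 + (-4)*4
= -4 + (-2) + (-16) = -22
b . b = 2^2 + 1^2 + 4^2
= 4 + 1 + 16 = 21
Coefficient = -22/21
In lowest terms: -22/21


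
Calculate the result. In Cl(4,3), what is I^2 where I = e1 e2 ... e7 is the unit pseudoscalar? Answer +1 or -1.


The pseudoscalar I = e1...e_n (product of all n generators) of Cl(p,q) satisfies I^2 = (-1)^(q + n(n-1)/2).
p = 4, q = 3, n = p + q = 7
n(n-1)/2 = 7 * 6 / 2 = 21
Exponent = q + n(n-1)/2 = 3 + 21 = 24
I^2 = (-1)^24 = +1


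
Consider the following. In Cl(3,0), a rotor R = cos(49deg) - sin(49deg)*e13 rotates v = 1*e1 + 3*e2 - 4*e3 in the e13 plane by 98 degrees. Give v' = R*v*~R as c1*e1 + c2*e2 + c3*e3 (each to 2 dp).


Rotor R = cos(49deg) - sin(49deg)*e13
Rotation angle theta = 2 * 49 = 98 degrees in the e13 plane (e1 -> e3).
The component perpendicular to the plane (e2) is invariant: v'_2 = v2 = 3.00
cos(98deg) = -0.1392, sin(98deg) = 0.9903
v'_1 = v1*cos(theta) - v3*sin(theta) = 1*(-0.1392) - (-4)*0.9903 = 3.82
v'_3 = v1*sin(theta) + v3*cos(theta) = 1*0.9903 + (-4)*(-0.1392) = 1.55
v' = 3.82*e1 + 3.00*e2 + 1.55*e3


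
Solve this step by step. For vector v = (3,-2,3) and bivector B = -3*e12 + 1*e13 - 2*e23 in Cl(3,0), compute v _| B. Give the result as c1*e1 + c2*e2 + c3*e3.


Left contraction v _| B = <vB>_1 (grade-1 part of the geometric product vB).
Using e1_|e12 = e2, e2_|e12 = -e1, e1_|e13 = e3, e3_|e13 = -e1, e2_|e23 = e3, e3_|e23 = -e2:
e1 coeff: -v2*b12 - v3*b13 = -(-2)*(-3) - (3)*(1) = -9
e2 coeff: v1*b12 - v3*b23 = (3)*(-3) - (3)*(-2) = -3
e3 coeff: v1*b13 + v2*b23 = (3)*(1) + (-2)*(-2) = 7
v _| B = -9*e1 - 3*e2 + 7*e3


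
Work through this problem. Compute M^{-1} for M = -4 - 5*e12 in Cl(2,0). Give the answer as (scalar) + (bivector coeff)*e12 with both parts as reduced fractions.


M = -4 - 5*e12, where e12^2 = -1.
Since M commutes with its reverse ~M = a - b*e12, M * ~M = a^2 - b^2*e12^2 = a^2 + b^2.
So M^{-1} = ~M / (a^2 + b^2) = (a - b*e12)/(a^2 + b^2).
a^2 + b^2 = 16 + 25 = 41
Scalar part = -4/41 = -4/41
Bivector coeff = 5/41 = 5/41
M^{-1} = -4/41 + 5/41*e12


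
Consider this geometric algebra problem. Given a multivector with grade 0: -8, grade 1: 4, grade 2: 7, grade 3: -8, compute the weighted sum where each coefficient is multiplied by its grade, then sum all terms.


Grade-weighted sum = sum of grade_k * coefficient_k
0*(-8) = 0
1*4 = 4
2*7 = 14
3*(-8) = -24
Total = 0 + 4 + 14 + (-24) = -6


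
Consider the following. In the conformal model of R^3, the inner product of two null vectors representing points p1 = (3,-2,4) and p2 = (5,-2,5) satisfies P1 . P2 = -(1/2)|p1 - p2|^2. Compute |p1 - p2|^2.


p1 - p2 = (-2, 0, -1)
|p1 - p2|^2 = (-2)^2 + 0^2 + (-1)^2
= 4 + 0 + 1
= 5


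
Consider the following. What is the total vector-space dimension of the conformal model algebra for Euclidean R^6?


The conformal model of R^6 uses Cl(7,1): the 6 Euclidean generators plus two extra orthogonal generators e+ (e+^2 = +1) and e- (e-^2 = -1), from which the null vectors e0, einf are built.
Number of generators m = 6 + 2 = 8.
dim Cl(p,q) = 2^m = 2^8 = 256


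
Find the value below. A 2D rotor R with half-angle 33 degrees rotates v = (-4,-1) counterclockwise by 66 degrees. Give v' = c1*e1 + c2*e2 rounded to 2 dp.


Rotor R = cos(33deg) - sin(33deg)*e12
Rotation angle theta = 2 * 33 = 66 degrees
v' = R*v*~R rotates v by theta.
cos(66deg) = 0.4067, sin(66deg) = 0.9135
v'_1 = -4*cos(66deg) - (-1)*sin(66deg)
= -4*0.4067 - (-1)*0.9135
= -0.71
v'_2 = -4*sin(66deg) + (-1)*cos(66deg)
= -4*0.9135 + (-1)*0.4067
= -4.06
v' = -0.71*e1 - 4.06*e2


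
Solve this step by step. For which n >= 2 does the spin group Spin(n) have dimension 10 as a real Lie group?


dim Spin(n) = dim so(n) = n(n-1)/2.
Solve n(n-1)/2 = 10, i.e. n^2 - n - 20 = 0.
Discriminant = 1 + 8*10 = 81
n = (1 + sqrt(81))/2 = (1 + 9)/2 = 5


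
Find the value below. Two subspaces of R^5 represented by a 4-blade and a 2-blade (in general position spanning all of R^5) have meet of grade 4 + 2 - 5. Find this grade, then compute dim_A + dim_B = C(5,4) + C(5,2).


Meet grade = grade(A) + grade(B) - n
= 4 + 2 - 5 = 1
C(5,4) = 5
C(5,2) = 10
dim_A + dim_B = 5 + 10 = 15


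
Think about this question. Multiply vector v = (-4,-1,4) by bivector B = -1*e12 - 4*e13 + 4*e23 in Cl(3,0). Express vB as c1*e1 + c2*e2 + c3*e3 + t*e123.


vB has grade-1 (vector) and grade-3 (trivector) parts: vB = (v _| B) + (v ^ B).
Vector part <vB>_1:
  e1: -v2*b12 - v3*b13 = -(-1)*(-1) - (4)*(-4) = 15
  e2: v1*b12 - v3*b23 = (-4)*(-1) - (4)*(4) = -12
  e3: v1*b13 + v2*b23 = (-4)*(-4) + (-1)*(4) = 12
Trivector part <vB>_3:
  e123: v1*b23 - v2*b13 + v3*b12 = (-4)*(4) - (-1)*(-4) + (4)*(-1) = -24
vB = 15*e1 - 12*e2 + 12*e3 - 24*e123


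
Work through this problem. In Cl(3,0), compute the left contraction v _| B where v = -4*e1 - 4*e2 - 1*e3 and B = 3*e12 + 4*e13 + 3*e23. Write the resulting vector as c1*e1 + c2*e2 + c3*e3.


Left contraction v _| B = <vB>_1 (grade-1 part of the geometric product vB).
Using e1_|e12 = e2, e2_|e12 = -e1, e1_|e13 = e3, e3_|e13 = -e1, e2_|e23 = e3, e3_|e23 = -e2:
e1 coeff: -v2*b12 - v3*b13 = -(-4)*(3) - (-1)*(4) = 16
e2 coeff: v1*b12 - v3*b23 = (-4)*(3) - (-1)*(3) = -9
e3 coeff: v1*b13 + v2*b23 = (-4)*(4) + (-4)*(3) = -28
v _| B = 16*e1 - 9*e2 - 28*e3


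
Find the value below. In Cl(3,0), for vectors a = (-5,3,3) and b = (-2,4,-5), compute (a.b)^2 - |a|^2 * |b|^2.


a . b = (-5)*(-2) + 3*4 + 3*(-5)
= 10 + 12 + (-15) = 7
|a|^2 = (-5)^2 + 3^2 + 3^2 = 43
|b|^2 = (-2)^2 + 4^2 + (-5)^2 = 45
(a.b)^2 = 7^2 = 49
|a|^2 * |b|^2 = 43 * 45 = 1935
Result = 49 - 1935 = -1886


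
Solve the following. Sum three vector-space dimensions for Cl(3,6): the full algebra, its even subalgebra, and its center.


n = 3 + 6 = 9
Total dim = 2^9 = 512
Even subalgebra dim = 2^8 = 256
n is odd, so center dim = 2
Sum = 512 + 256 + 2 = 770


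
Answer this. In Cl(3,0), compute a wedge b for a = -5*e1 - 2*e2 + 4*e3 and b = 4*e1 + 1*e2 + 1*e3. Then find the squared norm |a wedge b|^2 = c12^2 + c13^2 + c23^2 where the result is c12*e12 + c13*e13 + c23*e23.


a wedge b = (a1*b2 - a2*b1)*e12 + (a1*b3 - a3*b1)*e13 + (a2*b3 - a3*b2)*e23
e12 coeff: (-5)*1 - (-2)*4 = -5 - (-8) = 3
e13 coeff: (-5)*1 - 4*4 = -5 - 16 = -21
e23 coeff: (-2)*1 - 4*1 = -2 - 4 = -6
|a wedge b|^2 = 3^2 + (-21)^2 + (-6)^2
= 9 + 441 + 36
= 486


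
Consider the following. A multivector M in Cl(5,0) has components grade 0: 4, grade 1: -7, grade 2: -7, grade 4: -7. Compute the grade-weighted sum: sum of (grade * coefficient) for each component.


Grade-weighted sum = sum of grade_k * coefficient_k
0*4 = 0
1*(-7) = -7
2*(-7) = -14
4*(-7) = -28
Total = 0 + (-7) + (-14) + (-28) = -49


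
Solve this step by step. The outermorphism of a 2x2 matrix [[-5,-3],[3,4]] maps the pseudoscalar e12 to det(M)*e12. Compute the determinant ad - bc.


The outermorphism of a linear map f sends e1^e2 to f(e1)^f(e2).
f(e1) = -5*e1 + 3*e2
f(e2) = -3*e1 + 4*e2
f(e1) ^ f(e2) = (-5*e1 + 3*e2) ^ (-3*e1 + 4*e2)
= (-5)*4*e12 + 3*(-3)*e21
= (-20 - (-9))*e12
= -11*e12
Coefficient = -11


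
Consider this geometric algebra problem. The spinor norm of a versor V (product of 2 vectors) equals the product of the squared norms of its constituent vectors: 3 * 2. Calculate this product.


Spinor norm N(V) = |v1|^2 * |v2|^2 * ... * |v2|^2
= 3 * 2
Running product: 3, 6
N(V) = 6


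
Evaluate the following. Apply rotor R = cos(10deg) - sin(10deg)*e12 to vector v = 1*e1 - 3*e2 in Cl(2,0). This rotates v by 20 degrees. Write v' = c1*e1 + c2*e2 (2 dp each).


Rotor R = cos(10deg) - sin(10deg)*e12
Rotation angle theta = 2 * 10 = 20 degrees
v' = R*v*~R rotates v by theta.
cos(20deg) = 0.9397, sin(20deg) = 0.3420
v'_1 = 1*cos(20deg) - (-3)*sin(20deg)
= 1*0.9397 - (-3)*0.3420
= 1.97
v'_2 = 1*sin(20deg) + (-3)*cos(20deg)
= 1*0.3420 + (-3)*0.9397
= -2.48
v' = 1.97*e1 - 2.48*e2


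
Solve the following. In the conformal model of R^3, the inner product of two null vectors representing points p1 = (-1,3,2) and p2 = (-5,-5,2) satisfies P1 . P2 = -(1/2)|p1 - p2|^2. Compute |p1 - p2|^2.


p1 - p2 = (4, 8, 0)
|p1 - p2|^2 = 4^2 + 8^2 + 0^2
= 16 + 64 + 0
= 80


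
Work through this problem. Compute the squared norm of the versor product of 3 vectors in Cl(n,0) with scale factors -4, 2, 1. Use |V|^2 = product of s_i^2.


Each vector v_i has |v_i|^2 = s_i^2
Squared scales: (-4)^2 = 16, 2^2 = 4, 1^2 = 1
|V|^2 = 16 * 4 * 1
= 64


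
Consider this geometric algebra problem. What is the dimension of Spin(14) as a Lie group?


Spin(n) double-covers SO(n); both have Lie algebra so(n) of dimension n(n-1)/2.
n = 14
n(n-1) = 14 * 13 = 182
dim Spin(14) = 182/2 = 91


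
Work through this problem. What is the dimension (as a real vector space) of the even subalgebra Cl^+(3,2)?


Even subalgebra dimension = 2^(n-1)
n = 3 + 2 = 5
2^(5 - 1) = 2^4 = 16
Verification: sum of C(5,k) for even k = 1 + 10 + 5 = 16
Result = 16


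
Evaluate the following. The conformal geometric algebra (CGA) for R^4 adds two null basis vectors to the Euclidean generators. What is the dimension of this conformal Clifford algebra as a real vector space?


The conformal model of R^4 uses Cl(5,1): the 4 Euclidean generators plus two extra orthogonal generators e+ (e+^2 = +1) and e- (e-^2 = -1), from which the null vectors e0, einf are built.
Number of generators m = 4 + 2 = 6.
dim Cl(p,q) = 2^m = 2^6 = 64


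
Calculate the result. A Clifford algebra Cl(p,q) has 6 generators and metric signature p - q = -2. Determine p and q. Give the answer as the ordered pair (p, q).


We need p + q = 6 and p - q = -2.
Adding: 2p = 6 + (-2) = 4, so p = 2.
Then q = 6 - 2 = 4.
(p, q) = (2, 4)


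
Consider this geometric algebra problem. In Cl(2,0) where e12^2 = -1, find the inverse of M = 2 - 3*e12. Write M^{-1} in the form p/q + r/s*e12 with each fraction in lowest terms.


M = 2 - 3*e12, where e12^2 = -1.
Since M commutes with its reverse ~M = a - b*e12, M * ~M = a^2 - b^2*e12^2 = a^2 + b^2.
So M^{-1} = ~M / (a^2 + b^2) = (a - b*e12)/(a^2 + b^2).
a^2 + b^2 = 4 + 9 = 13
Scalar part = 2/13 = 2/13
Bivector coeff = 3/13 = 3/13
M^{-1} = 2/13 + 3/13*e12


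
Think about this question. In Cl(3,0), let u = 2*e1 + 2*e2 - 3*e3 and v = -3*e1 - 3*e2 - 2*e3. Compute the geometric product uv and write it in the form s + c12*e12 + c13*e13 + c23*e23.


In Cl(3,0): e_i^2 = 1, e_ie_j = -e_je_i for i != j.
Scalar part = u . v = 2*(-3) + 2*(-3) + (-3)*(-2)
= -6 + (-6) + 6 = -6
e12 coeff = 2*(-3) - 2*(-3) = -6 - (-6) = 0
e13 coeff = 2*(-2) - (-3)*(-3) = -4 - 9 = -13
e23 coeff = 2*(-2) - (-3)*(-3) = -4 - 9 = -13
uv = -6 + 0*e12 - 13*e13 - 13*e23


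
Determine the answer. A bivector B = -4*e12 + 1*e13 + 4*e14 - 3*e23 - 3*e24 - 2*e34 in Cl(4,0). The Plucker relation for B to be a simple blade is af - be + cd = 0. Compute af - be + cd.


Plucker relation: af - be + cd
a*f = (-4)*(-2) = 8
b*e = 1*(-3) = -3
c*d = 4*(-3) = -12
af - be + cd = 8 - (-3) + (-12)
= -1


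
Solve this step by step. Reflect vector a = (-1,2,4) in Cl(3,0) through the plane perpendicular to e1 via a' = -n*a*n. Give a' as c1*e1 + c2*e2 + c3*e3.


Reflection formula: a' = -n*a*n, with n = e1 (unit vector, n^2 = 1).
For reflection through hyperplane perp to e1:
The component along e1 flips sign, others stay.
a = (-1, 2, 4)
a' = (1, 2, 4)
a' = 1*e1 + 2*e2 + 4*e3


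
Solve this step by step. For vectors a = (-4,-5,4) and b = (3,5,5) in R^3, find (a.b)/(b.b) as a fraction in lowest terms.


Projection coefficient = (a . b) / (b . b)
a . b = (-4)*3 + (-5)*5 + 4*5
= -12 + (-25) + 20 = -17
b . b = 3^2 + 5^2 + 5^2
= 9 + 25 + 25 = 59
Coefficient = -17/59
In lowest terms: -17/59


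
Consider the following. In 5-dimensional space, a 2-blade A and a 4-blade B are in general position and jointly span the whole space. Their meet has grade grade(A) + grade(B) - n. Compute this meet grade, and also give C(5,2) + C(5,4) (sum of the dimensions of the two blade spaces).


Meet grade = grade(A) + grade(B) - n
= 2 + 4 - 5 = 1
C(5,2) = 10
C(5,4) = 5
dim_A + dim_B = 10 + 5 = 15


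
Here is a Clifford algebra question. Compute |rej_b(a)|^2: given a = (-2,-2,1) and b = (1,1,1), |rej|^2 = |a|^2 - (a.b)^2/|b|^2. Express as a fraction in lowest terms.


|a|^2 = (-2)^2 + (-2)^2 + 1^2 = 9
|b|^2 = 1^2 + 1^2 + 1^2 = 3
a . b = (-2)*1 + (-2)*1 + 1*1 = -3
(a.b)^2 = (-3)^2 = 9
|rej|^2 = 9 - 9/3
= (27 - 9)/3
= 18/3
In lowest terms: 6/1


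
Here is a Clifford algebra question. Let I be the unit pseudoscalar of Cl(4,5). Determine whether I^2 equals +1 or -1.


The pseudoscalar I = e1...e_n (product of all n generators) of Cl(p,q) satisfies I^2 = (-1)^(q + n(n-1)/2).
p = 4, q = 5, n = p + q = 9
n(n-1)/2 = 9 * 8 / 2 = 36
Exponent = q + n(n-1)/2 = 5 + 36 = 41
I^2 = (-1)^41 = -1
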